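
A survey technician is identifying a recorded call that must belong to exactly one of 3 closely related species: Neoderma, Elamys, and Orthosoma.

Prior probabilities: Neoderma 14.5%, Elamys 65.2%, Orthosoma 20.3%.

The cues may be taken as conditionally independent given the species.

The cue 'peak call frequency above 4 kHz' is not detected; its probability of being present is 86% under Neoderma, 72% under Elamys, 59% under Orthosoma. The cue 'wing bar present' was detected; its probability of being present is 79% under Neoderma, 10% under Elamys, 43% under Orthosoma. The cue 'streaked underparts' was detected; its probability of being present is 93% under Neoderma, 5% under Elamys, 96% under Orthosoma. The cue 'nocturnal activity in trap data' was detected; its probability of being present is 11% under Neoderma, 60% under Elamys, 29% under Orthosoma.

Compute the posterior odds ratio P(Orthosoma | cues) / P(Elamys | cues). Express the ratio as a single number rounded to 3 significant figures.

18.2

Posterior odds equal prior odds times the likelihood ratio; only the two competing hypotheses matter (using 1 − P(present | H) for each absent cue).
  Orthosoma: 0.203 × (1 − 0.59) × 0.43 × 0.96 × 0.29 = 0.0099636
  Elamys: 0.652 × (1 − 0.72) × 0.10 × 0.05 × 0.60 = 0.00054768
Posterior odds = 0.0099636 / 0.00054768 ≈ 18.2.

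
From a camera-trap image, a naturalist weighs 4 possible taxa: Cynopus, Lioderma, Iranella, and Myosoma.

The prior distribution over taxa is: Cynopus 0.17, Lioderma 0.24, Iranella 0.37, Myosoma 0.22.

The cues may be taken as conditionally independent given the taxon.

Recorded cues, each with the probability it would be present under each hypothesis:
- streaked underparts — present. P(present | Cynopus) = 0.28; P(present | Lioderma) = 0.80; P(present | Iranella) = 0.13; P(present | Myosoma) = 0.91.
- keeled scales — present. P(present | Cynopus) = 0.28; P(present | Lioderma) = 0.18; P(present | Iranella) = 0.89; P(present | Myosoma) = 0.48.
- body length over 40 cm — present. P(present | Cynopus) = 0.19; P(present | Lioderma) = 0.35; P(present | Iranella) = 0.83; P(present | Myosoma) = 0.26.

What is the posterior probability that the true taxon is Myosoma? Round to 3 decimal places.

By Bayes' rule with conditional independence, the unnormalized weight for each hypothesis is prior × ∏ likelihoods:
  Cynopus: 0.17 × 0.28 × 0.28 × 0.19 = 0.0025323
  Lioderma: 0.24 × 0.80 × 0.18 × 0.35 = 0.012096
  Iranella: 0.37 × 0.13 × 0.89 × 0.83 = 0.035531
  Myosoma: 0.22 × 0.91 × 0.48 × 0.26 = 0.024985
Marginal likelihood of the evidence = 0.075145.
P(Myosoma | evidence) = 0.024985 / 0.075145 ≈ 0.332.

0.332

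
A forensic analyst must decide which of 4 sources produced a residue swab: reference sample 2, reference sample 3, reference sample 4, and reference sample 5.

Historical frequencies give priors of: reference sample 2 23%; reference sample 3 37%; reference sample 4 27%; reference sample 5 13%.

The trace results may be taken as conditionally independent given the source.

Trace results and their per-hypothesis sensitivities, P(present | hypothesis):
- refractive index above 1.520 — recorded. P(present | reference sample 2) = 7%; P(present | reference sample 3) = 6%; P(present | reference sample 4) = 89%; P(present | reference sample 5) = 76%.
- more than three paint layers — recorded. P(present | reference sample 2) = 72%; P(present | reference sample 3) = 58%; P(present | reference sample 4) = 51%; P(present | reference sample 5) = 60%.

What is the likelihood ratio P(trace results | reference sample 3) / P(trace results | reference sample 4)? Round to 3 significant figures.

Take the product of per-trace result likelihoods under each hypothesis, then divide.
  reference sample 3: 0.06 × 0.58 = 0.0348
  reference sample 4: 0.89 × 0.51 = 0.4539
Bayes factor = 0.0348 / 0.4539 ≈ 0.0767

0.0767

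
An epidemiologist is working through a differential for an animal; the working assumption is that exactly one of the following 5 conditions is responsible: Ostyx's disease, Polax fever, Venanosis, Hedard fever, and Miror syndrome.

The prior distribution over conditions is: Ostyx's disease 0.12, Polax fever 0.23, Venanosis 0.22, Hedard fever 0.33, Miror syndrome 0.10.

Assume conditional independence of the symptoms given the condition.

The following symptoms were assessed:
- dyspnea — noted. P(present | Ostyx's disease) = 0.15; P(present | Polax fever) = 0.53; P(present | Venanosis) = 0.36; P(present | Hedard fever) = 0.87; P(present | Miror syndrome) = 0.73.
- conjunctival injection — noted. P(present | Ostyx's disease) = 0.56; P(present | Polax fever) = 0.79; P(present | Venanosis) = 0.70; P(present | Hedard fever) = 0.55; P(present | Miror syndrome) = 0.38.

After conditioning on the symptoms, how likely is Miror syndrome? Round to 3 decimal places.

0.080

Multiply each prior by the joint likelihood of the symptom pattern:
  Ostyx's disease: 0.12 × 0.15 × 0.56 = 0.01008
  Polax fever: 0.23 × 0.53 × 0.79 = 0.096301
  Venanosis: 0.22 × 0.36 × 0.70 = 0.05544
  Hedard fever: 0.33 × 0.87 × 0.55 = 0.15791
  Miror syndrome: 0.10 × 0.73 × 0.38 = 0.02774
Marginal likelihood of the evidence = 0.34747.
P(Miror syndrome | evidence) = 0.02774 / 0.34747 ≈ 0.080.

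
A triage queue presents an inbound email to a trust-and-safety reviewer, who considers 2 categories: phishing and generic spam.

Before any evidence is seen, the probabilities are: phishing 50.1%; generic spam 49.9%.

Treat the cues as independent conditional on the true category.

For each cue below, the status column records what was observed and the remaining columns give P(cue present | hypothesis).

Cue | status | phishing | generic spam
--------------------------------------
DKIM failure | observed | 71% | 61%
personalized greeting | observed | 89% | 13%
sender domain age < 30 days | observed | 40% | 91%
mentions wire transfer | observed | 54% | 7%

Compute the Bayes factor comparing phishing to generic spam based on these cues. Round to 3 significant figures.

Joint likelihood of the cue pattern under each hypothesis:
  phishing: 0.71 × 0.89 × 0.40 × 0.54 = 0.13649
  generic spam: 0.61 × 0.13 × 0.91 × 0.07 = 0.0050514
Bayes factor = 0.13649 / 0.0050514 ≈ 27.0

27.0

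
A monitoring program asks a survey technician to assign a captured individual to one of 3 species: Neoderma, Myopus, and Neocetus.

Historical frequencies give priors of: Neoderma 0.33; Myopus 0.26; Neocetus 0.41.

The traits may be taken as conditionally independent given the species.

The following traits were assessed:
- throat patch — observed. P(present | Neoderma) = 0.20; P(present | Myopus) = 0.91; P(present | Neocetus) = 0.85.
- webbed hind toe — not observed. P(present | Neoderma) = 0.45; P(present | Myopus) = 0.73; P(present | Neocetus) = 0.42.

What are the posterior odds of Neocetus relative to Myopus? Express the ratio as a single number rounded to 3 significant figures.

Posterior odds equal prior odds times the likelihood ratio; only the two competing hypotheses matter (using 1 − P(present | H) for each absent trait).
  Neocetus: 0.41 × 0.85 × (1 − 0.42) = 0.20213
  Myopus: 0.26 × 0.91 × (1 − 0.73) = 0.063882
Odds(Neocetus : Myopus) = 0.20213 / 0.063882 ≈ 3.16.

3.16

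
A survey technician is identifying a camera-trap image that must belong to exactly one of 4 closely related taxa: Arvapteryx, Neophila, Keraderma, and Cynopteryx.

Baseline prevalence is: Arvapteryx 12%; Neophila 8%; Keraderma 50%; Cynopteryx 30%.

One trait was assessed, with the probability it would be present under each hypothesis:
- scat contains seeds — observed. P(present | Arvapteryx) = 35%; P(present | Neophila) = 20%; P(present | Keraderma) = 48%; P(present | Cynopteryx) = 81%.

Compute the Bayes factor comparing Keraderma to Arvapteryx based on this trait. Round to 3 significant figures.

The Bayes factor is the ratio of the two likelihoods.
  Keraderma: 0.48
  Arvapteryx: 0.35
Bayes factor = 0.48 / 0.35 ≈ 1.37

1.37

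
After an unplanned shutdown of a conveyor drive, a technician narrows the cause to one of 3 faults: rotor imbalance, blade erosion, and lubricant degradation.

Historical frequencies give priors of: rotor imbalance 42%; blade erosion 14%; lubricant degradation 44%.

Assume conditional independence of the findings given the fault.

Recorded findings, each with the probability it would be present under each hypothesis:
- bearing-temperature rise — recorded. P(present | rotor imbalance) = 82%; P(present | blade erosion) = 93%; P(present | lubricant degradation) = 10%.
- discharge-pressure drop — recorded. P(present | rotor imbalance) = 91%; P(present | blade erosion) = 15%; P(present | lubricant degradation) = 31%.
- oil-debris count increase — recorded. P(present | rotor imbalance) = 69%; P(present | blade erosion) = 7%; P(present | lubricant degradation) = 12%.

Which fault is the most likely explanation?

Multiply each prior by the joint likelihood of the evidence pattern:
  rotor imbalance: 0.42 × 0.82 × 0.91 × 0.69 = 0.21625
  blade erosion: 0.14 × 0.93 × 0.15 × 0.07 = 0.0013671
  lubricant degradation: 0.44 × 0.10 × 0.31 × 0.12 = 0.0016368
The unnormalized weights sum to 0.21925.
P(rotor imbalance | evidence) ≈ 0.21625 / 0.21925 ≈ 0.986
P(blade erosion | evidence) ≈ 0.0013671 / 0.21925 ≈ 0.006
P(lubricant degradation | evidence) ≈ 0.0016368 / 0.21925 ≈ 0.007
The largest is 0.986, so rotor imbalance is most probable.

rotor imbalance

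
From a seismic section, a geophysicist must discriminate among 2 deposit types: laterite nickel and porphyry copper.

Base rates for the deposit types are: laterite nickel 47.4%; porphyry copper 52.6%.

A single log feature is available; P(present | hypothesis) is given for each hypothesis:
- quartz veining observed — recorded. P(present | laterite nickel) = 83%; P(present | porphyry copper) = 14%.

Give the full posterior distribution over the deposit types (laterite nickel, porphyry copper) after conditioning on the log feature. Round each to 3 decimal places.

0.842, 0.158

For each hypothesis, the unnormalized posterior weight is prior × likelihood:
  laterite nickel: 0.474 × 0.83 = 0.39342
  porphyry copper: 0.526 × 0.14 = 0.07364
The unnormalized weights sum to 0.46706.
P(laterite nickel | evidence) = 0.39342 / 0.46706 ≈ 0.842
P(porphyry copper | evidence) = 0.07364 / 0.46706 ≈ 0.158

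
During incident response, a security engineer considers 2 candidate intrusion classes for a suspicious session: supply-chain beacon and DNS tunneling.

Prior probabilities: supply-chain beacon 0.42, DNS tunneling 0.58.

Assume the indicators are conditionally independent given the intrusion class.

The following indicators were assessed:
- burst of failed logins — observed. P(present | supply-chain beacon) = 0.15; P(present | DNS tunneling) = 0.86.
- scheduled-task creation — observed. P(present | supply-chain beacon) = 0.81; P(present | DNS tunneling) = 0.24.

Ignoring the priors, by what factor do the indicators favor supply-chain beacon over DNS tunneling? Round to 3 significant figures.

Joint likelihood of the indicator pattern under each hypothesis:
  supply-chain beacon: 0.15 × 0.81 = 0.1215
  DNS tunneling: 0.86 × 0.24 = 0.2064
Bayes factor = 0.1215 / 0.2064 ≈ 0.589

0.589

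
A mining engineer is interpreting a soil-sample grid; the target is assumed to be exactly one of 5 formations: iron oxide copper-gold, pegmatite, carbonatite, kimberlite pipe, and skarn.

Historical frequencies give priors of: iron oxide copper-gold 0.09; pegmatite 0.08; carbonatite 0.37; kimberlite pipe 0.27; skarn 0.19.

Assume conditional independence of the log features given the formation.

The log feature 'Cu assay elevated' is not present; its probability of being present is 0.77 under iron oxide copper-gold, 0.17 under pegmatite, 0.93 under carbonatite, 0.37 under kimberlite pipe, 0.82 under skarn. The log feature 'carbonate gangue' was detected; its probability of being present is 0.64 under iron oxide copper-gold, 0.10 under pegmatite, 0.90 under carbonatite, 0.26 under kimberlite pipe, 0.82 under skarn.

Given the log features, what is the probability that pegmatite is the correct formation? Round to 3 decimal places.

0.058

For each hypothesis, the unnormalized posterior weight is prior × product of the log feature likelihoods (using 1 − P(present | H) for each absent log feature):
  iron oxide copper-gold: 0.09 × (1 − 0.77) × 0.64 = 0.013248
  pegmatite: 0.08 × (1 − 0.17) × 0.10 = 0.00664
  carbonatite: 0.37 × (1 − 0.93) × 0.90 = 0.02331
  kimberlite pipe: 0.27 × (1 − 0.37) × 0.26 = 0.044226
  skarn: 0.19 × (1 − 0.82) × 0.82 = 0.028044
The unnormalized weights sum to 0.11547.
P(pegmatite | evidence) = 0.00664 / 0.11547 ≈ 0.058.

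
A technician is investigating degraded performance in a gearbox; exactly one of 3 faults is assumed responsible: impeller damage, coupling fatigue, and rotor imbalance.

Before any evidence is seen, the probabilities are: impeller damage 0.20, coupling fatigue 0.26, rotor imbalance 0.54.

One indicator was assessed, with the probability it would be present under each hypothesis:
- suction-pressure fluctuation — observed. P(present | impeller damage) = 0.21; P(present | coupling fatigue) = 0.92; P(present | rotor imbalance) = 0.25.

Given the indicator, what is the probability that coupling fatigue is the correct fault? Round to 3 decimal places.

For each hypothesis, the unnormalized posterior weight is prior × likelihood:
  impeller damage: 0.20 × 0.21 = 0.042
  coupling fatigue: 0.26 × 0.92 = 0.2392
  rotor imbalance: 0.54 × 0.25 = 0.135
The unnormalized weights sum to 0.4162.
P(coupling fatigue | evidence) = 0.2392 / 0.4162 ≈ 0.575.

0.575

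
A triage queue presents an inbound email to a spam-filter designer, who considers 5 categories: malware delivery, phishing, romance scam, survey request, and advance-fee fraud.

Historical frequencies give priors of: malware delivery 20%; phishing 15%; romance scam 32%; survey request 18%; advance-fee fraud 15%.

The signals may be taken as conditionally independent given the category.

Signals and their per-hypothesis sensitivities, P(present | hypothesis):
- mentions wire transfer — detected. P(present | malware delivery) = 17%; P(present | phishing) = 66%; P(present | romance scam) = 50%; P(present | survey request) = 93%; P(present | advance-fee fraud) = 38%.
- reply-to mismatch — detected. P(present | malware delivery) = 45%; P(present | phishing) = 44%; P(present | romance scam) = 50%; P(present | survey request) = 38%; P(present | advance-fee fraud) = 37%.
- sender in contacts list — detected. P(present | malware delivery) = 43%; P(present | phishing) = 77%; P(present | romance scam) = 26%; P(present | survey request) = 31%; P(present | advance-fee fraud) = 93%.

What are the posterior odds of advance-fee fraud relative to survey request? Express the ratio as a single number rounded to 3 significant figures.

Posterior odds equal prior odds times the likelihood ratio; only the two competing hypotheses matter.
  advance-fee fraud: 0.15 × 0.38 × 0.37 × 0.93 = 0.019614
  survey request: 0.18 × 0.93 × 0.38 × 0.31 = 0.01972
Posterior odds = 0.019614 / 0.01972 ≈ 0.995.

0.995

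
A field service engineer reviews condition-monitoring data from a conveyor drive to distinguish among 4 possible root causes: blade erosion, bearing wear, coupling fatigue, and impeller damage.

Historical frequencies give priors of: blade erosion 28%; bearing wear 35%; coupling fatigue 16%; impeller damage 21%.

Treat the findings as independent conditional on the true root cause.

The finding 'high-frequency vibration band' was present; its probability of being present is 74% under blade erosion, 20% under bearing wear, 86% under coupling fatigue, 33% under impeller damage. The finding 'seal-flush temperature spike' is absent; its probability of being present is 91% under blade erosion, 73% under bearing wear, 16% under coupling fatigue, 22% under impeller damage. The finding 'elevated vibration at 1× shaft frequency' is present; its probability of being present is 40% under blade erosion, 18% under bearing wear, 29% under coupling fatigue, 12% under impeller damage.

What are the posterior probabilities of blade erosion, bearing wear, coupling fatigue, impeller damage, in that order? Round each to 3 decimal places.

For each hypothesis, the unnormalized posterior weight is prior × product of the finding likelihoods (using 1 − P(present | H) for each absent finding):
  blade erosion: 0.28 × 0.74 × (1 − 0.91) × 0.40 = 0.0074592
  bearing wear: 0.35 × 0.20 × (1 − 0.73) × 0.18 = 0.003402
  coupling fatigue: 0.16 × 0.86 × (1 − 0.16) × 0.29 = 0.033519
  impeller damage: 0.21 × 0.33 × (1 − 0.22) × 0.12 = 0.0064865
The unnormalized weights sum to 0.050867.
P(blade erosion | evidence) = 0.0074592 / 0.050867 ≈ 0.147
P(bearing wear | evidence) = 0.003402 / 0.050867 ≈ 0.067
P(coupling fatigue | evidence) = 0.033519 / 0.050867 ≈ 0.659
P(impeller damage | evidence) = 0.0064865 / 0.050867 ≈ 0.128

0.147, 0.067, 0.659, 0.128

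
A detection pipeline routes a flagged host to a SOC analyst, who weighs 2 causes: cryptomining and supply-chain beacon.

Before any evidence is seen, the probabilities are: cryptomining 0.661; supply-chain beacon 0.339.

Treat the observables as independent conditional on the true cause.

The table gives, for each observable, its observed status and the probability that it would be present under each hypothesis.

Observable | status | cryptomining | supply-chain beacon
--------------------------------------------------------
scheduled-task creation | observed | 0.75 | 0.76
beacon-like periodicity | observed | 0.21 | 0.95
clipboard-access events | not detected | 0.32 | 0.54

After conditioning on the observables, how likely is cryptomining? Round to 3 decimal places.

0.386

By Bayes' rule with conditional independence, the unnormalized weight for each hypothesis is prior × ∏ likelihoods (using 1 − P(present | H) for each absent observable):
  cryptomining: 0.661 × 0.75 × 0.21 × (1 − 0.32) = 0.070793
  supply-chain beacon: 0.339 × 0.76 × 0.95 × (1 − 0.54) = 0.11259
Normalizing constant Z = 0.070793 + 0.11259 = 0.18338.
P(cryptomining | evidence) = 0.070793 / 0.18338 ≈ 0.386.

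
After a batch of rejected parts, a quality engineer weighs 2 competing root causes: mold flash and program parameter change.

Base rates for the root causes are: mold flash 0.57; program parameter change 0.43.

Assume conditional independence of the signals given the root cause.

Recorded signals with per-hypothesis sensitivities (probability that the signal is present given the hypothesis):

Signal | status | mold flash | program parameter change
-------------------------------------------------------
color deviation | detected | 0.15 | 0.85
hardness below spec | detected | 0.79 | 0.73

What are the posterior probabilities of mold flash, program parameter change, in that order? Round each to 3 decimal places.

Multiply each prior by the joint likelihood of the signal pattern:
  mold flash: 0.57 × 0.15 × 0.79 = 0.067545
  program parameter change: 0.43 × 0.85 × 0.73 = 0.26681
The unnormalized weights sum to 0.33436.
P(mold flash | evidence) = 0.067545 / 0.33436 ≈ 0.202
P(program parameter change | evidence) = 0.26681 / 0.33436 ≈ 0.798

0.202, 0.798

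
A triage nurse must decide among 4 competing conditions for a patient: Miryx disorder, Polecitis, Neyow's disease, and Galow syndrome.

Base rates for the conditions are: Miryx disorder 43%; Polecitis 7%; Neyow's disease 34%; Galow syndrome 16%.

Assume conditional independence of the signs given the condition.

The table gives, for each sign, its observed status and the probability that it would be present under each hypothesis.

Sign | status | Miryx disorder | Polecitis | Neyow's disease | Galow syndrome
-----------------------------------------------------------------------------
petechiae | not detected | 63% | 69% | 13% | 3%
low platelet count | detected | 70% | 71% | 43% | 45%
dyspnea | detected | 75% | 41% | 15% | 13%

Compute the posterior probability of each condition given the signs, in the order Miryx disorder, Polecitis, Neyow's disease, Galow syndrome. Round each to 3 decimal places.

0.708, 0.054, 0.162, 0.077

By Bayes' rule with conditional independence, the unnormalized weight for each hypothesis is prior × ∏ likelihoods (using 1 − P(present | H) for each absent sign):
  Miryx disorder: 0.43 × (1 − 0.63) × 0.70 × 0.75 = 0.083527
  Polecitis: 0.07 × (1 − 0.69) × 0.71 × 0.41 = 0.0063169
  Neyow's disease: 0.34 × (1 − 0.13) × 0.43 × 0.15 = 0.019079
  Galow syndrome: 0.16 × (1 − 0.03) × 0.45 × 0.13 = 0.0090792
The unnormalized weights sum to 0.118.
P(Miryx disorder | evidence) = 0.083527 / 0.118 ≈ 0.708
P(Polecitis | evidence) = 0.0063169 / 0.118 ≈ 0.054
P(Neyow's disease | evidence) = 0.019079 / 0.118 ≈ 0.162
P(Galow syndrome | evidence) = 0.0090792 / 0.118 ≈ 0.077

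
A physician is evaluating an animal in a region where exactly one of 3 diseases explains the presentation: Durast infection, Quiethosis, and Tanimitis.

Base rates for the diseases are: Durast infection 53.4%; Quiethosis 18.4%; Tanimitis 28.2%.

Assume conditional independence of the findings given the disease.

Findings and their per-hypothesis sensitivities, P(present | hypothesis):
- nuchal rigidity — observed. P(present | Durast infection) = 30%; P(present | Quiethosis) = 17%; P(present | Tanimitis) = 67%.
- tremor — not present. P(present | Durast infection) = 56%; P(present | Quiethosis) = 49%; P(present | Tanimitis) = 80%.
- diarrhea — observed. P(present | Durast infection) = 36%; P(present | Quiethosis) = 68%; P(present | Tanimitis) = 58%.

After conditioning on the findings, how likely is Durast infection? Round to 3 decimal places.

0.436

By Bayes' rule with conditional independence, the unnormalized weight for each hypothesis is prior × ∏ likelihoods (using 1 − P(present | H) for each absent finding):
  Durast infection: 0.534 × 0.30 × (1 − 0.56) × 0.36 = 0.025376
  Quiethosis: 0.184 × 0.17 × (1 − 0.49) × 0.68 = 0.010848
  Tanimitis: 0.282 × 0.67 × (1 − 0.80) × 0.58 = 0.021917
Marginal likelihood of the evidence = 0.058141.
P(Durast infection | evidence) = 0.025376 / 0.058141 ≈ 0.436.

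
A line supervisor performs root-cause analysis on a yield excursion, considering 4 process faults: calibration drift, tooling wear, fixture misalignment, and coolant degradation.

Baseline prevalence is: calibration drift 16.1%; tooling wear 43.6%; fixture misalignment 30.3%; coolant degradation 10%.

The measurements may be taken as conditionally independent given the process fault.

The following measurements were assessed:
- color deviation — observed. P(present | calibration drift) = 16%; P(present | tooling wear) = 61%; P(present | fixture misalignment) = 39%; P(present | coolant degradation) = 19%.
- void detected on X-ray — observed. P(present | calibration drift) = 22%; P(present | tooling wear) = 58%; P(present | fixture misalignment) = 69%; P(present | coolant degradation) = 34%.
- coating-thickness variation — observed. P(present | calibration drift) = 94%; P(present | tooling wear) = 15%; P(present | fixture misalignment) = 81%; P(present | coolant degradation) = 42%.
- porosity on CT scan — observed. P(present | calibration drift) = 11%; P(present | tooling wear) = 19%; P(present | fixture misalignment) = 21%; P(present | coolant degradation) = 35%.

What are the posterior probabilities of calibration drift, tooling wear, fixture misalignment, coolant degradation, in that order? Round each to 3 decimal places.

0.030, 0.222, 0.700, 0.048

For each hypothesis, the unnormalized posterior weight is prior × product of the measurement likelihoods:
  calibration drift: 0.161 × 0.16 × 0.22 × 0.94 × 0.11 = 0.00058599
  tooling wear: 0.436 × 0.61 × 0.58 × 0.15 × 0.19 = 0.0043963
  fixture misalignment: 0.303 × 0.39 × 0.69 × 0.81 × 0.21 = 0.013869
  coolant degradation: 0.100 × 0.19 × 0.34 × 0.42 × 0.35 = 0.00094962
The unnormalized weights sum to 0.019801.
P(calibration drift | evidence) = 0.00058599 / 0.019801 ≈ 0.030
P(tooling wear | evidence) = 0.0043963 / 0.019801 ≈ 0.222
P(fixture misalignment | evidence) = 0.013869 / 0.019801 ≈ 0.700
P(coolant degradation | evidence) = 0.00094962 / 0.019801 ≈ 0.048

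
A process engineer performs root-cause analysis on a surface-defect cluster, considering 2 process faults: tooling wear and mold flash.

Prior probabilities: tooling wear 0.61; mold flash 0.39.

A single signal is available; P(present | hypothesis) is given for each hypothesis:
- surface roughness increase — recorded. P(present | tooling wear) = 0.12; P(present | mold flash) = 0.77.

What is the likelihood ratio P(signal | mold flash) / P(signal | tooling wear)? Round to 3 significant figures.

The Bayes factor is the ratio of the two likelihoods.
  mold flash: 0.77
  tooling wear: 0.12
Bayes factor = 0.77 / 0.12 ≈ 6.42

6.42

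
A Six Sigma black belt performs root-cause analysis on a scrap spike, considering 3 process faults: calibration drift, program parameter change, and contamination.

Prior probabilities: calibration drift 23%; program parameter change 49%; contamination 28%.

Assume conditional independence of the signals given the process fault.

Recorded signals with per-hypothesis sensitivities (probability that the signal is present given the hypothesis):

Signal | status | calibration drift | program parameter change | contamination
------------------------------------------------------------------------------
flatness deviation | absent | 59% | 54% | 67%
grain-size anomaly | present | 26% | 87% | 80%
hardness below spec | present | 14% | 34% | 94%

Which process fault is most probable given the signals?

For each hypothesis, the unnormalized posterior weight is prior × product of the signal likelihoods (using 1 − P(present | H) for each absent signal):
  calibration drift: 0.23 × (1 − 0.59) × 0.26 × 0.14 = 0.0034325
  program parameter change: 0.49 × (1 − 0.54) × 0.87 × 0.34 = 0.066673
  contamination: 0.28 × (1 − 0.67) × 0.80 × 0.94 = 0.069485
Normalizing constant Z = 0.0034325 + 0.066673 + 0.069485 = 0.13959.
P(calibration drift | evidence) ≈ 0.0034325 / 0.13959 ≈ 0.025
P(program parameter change | evidence) ≈ 0.066673 / 0.13959 ≈ 0.478
P(contamination | evidence) ≈ 0.069485 / 0.13959 ≈ 0.498
The largest is 0.498, so contamination is most probable.

contamination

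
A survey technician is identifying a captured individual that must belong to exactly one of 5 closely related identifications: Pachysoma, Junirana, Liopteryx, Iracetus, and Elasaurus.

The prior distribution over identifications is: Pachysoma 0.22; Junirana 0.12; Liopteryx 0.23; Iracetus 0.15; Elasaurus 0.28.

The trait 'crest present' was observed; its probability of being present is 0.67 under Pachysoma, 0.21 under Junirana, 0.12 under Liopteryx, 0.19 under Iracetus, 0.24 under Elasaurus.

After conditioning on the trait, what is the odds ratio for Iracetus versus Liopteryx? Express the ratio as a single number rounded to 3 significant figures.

Posterior odds equal prior odds times the likelihood ratio; only the two competing hypotheses matter.
  Iracetus: 0.15 × 0.19 = 0.0285
  Liopteryx: 0.23 × 0.12 = 0.0276
Odds(Iracetus : Liopteryx) = 0.0285 / 0.0276 ≈ 1.03.

1.03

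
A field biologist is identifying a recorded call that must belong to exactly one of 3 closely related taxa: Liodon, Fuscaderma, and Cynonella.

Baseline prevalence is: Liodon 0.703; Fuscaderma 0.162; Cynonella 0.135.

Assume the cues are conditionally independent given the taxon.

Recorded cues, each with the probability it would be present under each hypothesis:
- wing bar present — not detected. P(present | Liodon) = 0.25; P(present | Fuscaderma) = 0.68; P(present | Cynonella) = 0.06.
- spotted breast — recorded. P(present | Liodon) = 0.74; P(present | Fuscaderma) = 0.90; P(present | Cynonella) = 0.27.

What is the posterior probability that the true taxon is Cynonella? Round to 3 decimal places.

By Bayes' rule with conditional independence, the unnormalized weight for each hypothesis is prior × ∏ likelihoods (using 1 − P(present | H) for each absent cue):
  Liodon: 0.703 × (1 − 0.25) × 0.74 = 0.39016
  Fuscaderma: 0.162 × (1 − 0.68) × 0.90 = 0.046656
  Cynonella: 0.135 × (1 − 0.06) × 0.27 = 0.034263
The unnormalized weights sum to 0.47108.
P(Cynonella | evidence) = 0.034263 / 0.47108 ≈ 0.073.

0.073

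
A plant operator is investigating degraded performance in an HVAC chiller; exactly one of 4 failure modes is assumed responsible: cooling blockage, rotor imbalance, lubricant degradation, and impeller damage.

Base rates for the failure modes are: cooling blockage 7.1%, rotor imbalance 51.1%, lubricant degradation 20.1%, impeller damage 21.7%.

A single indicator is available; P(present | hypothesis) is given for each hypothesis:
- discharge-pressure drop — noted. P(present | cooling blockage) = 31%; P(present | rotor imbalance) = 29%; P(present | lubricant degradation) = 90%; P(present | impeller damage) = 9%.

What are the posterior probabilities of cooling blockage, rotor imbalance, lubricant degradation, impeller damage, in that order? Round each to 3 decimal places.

0.059, 0.400, 0.488, 0.053

Multiply each prior by the likelihood of the indicator:
  cooling blockage: 0.071 × 0.31 = 0.02201
  rotor imbalance: 0.511 × 0.29 = 0.14819
  lubricant degradation: 0.201 × 0.90 = 0.1809
  impeller damage: 0.217 × 0.09 = 0.01953
Marginal likelihood of the evidence = 0.37063.
P(cooling blockage | evidence) = 0.02201 / 0.37063 ≈ 0.059
P(rotor imbalance | evidence) = 0.14819 / 0.37063 ≈ 0.400
P(lubricant degradation | evidence) = 0.1809 / 0.37063 ≈ 0.488
P(impeller damage | evidence) = 0.01953 / 0.37063 ≈ 0.053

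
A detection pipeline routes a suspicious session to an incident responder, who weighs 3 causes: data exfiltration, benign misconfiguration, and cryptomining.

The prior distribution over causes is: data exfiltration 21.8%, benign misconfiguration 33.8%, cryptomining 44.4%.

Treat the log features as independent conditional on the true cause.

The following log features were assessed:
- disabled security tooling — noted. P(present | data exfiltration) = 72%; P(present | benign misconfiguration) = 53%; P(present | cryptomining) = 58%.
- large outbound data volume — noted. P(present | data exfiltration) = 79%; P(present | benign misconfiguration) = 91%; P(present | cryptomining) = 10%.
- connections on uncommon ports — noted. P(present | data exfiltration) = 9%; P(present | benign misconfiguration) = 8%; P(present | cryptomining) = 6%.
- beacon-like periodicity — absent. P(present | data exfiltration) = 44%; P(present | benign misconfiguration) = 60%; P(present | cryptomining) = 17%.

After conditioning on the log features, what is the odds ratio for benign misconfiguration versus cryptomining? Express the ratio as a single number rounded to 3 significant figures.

4.07

Unnormalized posterior weight (prior times the log feature likelihoods) for each of the two hypotheses (using 1 − P(present | H) for each absent log feature):
  benign misconfiguration: 0.338 × 0.53 × 0.91 × 0.08 × (1 − 0.60) = 0.0052166
  cryptomining: 0.444 × 0.58 × 0.10 × 0.06 × (1 − 0.17) = 0.0012824
Posterior odds = 0.0052166 / 0.0012824 ≈ 4.07.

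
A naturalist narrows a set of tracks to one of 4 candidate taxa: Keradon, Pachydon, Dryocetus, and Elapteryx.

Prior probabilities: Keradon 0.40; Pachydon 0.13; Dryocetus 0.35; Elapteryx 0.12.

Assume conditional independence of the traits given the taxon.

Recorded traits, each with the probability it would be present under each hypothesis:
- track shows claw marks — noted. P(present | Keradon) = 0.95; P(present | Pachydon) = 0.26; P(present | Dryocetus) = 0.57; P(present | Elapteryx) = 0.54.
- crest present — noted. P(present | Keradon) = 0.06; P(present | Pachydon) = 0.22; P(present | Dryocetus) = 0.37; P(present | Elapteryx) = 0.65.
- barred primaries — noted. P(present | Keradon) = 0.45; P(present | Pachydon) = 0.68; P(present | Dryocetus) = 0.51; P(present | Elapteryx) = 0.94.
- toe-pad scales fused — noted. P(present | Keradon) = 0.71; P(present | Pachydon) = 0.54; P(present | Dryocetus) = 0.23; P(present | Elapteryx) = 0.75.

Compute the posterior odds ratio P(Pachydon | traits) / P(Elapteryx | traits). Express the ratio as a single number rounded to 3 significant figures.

Posterior odds equal prior odds times the likelihood ratio; only the two competing hypotheses matter.
  Pachydon: 0.13 × 0.26 × 0.22 × 0.68 × 0.54 = 0.0027305
  Elapteryx: 0.12 × 0.54 × 0.65 × 0.94 × 0.75 = 0.029695
Posterior odds = 0.0027305 / 0.029695 ≈ 0.0920.

0.0920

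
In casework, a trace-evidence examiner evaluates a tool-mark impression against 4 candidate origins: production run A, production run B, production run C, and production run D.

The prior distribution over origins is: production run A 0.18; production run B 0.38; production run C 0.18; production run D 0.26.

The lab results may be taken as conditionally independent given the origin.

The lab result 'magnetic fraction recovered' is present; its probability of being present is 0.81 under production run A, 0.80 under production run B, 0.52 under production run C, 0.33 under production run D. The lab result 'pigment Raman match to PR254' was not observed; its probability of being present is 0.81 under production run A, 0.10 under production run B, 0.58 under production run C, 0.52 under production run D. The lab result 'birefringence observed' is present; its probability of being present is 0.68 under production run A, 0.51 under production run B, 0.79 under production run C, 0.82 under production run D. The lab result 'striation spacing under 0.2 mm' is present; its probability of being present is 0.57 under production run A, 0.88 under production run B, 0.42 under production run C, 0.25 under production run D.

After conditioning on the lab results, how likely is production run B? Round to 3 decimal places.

0.792

For each hypothesis, the unnormalized posterior weight is prior × product of the lab result likelihoods (using 1 − P(present | H) for each absent lab result):
  production run A: 0.18 × 0.81 × (1 − 0.81) × 0.68 × 0.57 = 0.010737
  production run B: 0.38 × 0.80 × (1 − 0.10) × 0.51 × 0.88 = 0.12279
  production run C: 0.18 × 0.52 × (1 − 0.58) × 0.79 × 0.42 = 0.013044
  production run D: 0.26 × 0.33 × (1 − 0.52) × 0.82 × 0.25 = 0.0084427
The unnormalized weights sum to 0.15502.
P(production run B | evidence) = 0.12279 / 0.15502 ≈ 0.792.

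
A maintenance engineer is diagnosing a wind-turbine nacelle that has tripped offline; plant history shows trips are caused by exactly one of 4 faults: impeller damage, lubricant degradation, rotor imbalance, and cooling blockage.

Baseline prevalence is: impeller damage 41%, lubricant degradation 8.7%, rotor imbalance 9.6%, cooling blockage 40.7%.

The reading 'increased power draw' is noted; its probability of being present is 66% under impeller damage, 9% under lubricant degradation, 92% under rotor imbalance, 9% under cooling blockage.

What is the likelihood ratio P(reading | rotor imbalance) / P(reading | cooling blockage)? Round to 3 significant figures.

The Bayes factor is the ratio of the two likelihoods.
  rotor imbalance: 0.92
  cooling blockage: 0.09
Bayes factor = 0.92 / 0.09 ≈ 10.2

10.2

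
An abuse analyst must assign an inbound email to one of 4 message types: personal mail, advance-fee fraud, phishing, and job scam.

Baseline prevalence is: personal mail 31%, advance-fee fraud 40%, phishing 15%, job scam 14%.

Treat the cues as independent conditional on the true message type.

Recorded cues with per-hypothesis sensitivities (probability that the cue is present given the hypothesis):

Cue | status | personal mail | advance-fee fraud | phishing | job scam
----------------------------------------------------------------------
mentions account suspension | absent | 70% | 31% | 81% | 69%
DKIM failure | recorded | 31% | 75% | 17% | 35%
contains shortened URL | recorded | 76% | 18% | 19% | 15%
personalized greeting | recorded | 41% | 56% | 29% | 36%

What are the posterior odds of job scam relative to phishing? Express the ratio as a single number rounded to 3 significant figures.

3.07

Posterior odds equal prior odds times the likelihood ratio; only the two competing hypotheses matter (using 1 − P(present | H) for each absent cue).
  job scam: 0.14 × (1 − 0.69) × 0.35 × 0.15 × 0.36 = 0.00082026
  phishing: 0.15 × (1 − 0.81) × 0.17 × 0.19 × 0.29 = 0.00026696
Odds(job scam : phishing) = 0.00082026 / 0.00026696 ≈ 3.07.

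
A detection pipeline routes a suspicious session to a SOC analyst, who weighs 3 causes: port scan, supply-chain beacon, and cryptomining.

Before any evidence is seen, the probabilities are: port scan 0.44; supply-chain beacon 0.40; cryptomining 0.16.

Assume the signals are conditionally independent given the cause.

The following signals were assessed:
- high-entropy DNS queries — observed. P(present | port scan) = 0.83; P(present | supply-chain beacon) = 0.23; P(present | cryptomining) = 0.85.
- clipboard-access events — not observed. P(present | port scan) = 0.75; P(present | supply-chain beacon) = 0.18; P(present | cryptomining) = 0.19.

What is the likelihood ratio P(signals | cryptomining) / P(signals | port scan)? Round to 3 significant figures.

3.32

The Bayes factor is the ratio of the joint likelihoods of the signal pattern under the two hypotheses (using 1 − P(present | H) for each absent signal).
  cryptomining: 0.85 × (1 − 0.19) = 0.6885
  port scan: 0.83 × (1 − 0.75) = 0.2075
Bayes factor = 0.6885 / 0.2075 ≈ 3.32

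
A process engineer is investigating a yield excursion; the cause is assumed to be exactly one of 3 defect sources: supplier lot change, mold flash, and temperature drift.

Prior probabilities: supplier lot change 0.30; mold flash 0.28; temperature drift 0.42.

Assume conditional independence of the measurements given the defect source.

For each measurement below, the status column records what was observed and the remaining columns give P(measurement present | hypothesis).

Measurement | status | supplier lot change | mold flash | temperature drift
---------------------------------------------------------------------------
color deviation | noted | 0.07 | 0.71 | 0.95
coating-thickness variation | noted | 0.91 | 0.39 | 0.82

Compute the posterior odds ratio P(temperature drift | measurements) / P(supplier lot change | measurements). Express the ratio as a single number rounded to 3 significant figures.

17.1

Posterior odds equal prior odds times the likelihood ratio; only the two competing hypotheses matter.
  temperature drift: 0.42 × 0.95 × 0.82 = 0.32718
  supplier lot change: 0.30 × 0.07 × 0.91 = 0.01911
Posterior odds = 0.32718 / 0.01911 ≈ 17.1.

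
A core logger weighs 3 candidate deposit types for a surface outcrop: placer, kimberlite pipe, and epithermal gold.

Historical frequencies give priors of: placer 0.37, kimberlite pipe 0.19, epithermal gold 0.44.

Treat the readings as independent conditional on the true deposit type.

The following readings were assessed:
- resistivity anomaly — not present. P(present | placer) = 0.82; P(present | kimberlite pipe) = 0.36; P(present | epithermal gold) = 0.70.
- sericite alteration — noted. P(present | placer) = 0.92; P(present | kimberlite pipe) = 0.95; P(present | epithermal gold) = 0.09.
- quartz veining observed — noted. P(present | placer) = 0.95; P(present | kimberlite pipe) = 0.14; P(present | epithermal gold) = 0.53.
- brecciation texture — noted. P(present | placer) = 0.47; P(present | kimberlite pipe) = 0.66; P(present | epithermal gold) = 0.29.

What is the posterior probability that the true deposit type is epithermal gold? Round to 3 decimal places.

For each hypothesis, the unnormalized posterior weight is prior × product of the reading likelihoods (using 1 − P(present | H) for each absent reading):
  placer: 0.37 × (1 − 0.82) × 0.92 × 0.95 × 0.47 = 0.027358
  kimberlite pipe: 0.19 × (1 − 0.36) × 0.95 × 0.14 × 0.66 = 0.010674
  epithermal gold: 0.44 × (1 − 0.70) × 0.09 × 0.53 × 0.29 = 0.001826
Marginal likelihood of the evidence = 0.039858.
P(epithermal gold | evidence) = 0.001826 / 0.039858 ≈ 0.046.

0.046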